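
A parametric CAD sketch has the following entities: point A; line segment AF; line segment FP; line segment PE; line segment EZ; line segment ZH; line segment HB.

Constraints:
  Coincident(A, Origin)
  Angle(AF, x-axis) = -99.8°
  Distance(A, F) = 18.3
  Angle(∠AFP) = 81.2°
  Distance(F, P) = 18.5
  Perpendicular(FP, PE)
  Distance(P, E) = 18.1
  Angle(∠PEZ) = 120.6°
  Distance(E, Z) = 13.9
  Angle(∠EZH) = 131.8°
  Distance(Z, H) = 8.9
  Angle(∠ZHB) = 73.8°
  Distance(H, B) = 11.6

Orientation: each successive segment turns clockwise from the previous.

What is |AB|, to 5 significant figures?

5.5101

A is at the origin; AF runs at -99.8° with length 18.3, so F = (-3.1148, -18.033). ∠AFP = 81.2° gives FP at 161.40° from the x-axis; with |FP| = 18.5, P = (-20.649, -12.132). FP is perpendicular to PE, so PE runs at 71.400°; with |PE| = 18.1, E = (-14.875, 5.0224). ∠PEZ = 120.6° gives EZ at 12.000° from the x-axis; with |EZ| = 13.9, Z = (-1.2791, 7.9124). ∠EZH = 131.8° gives ZH at -36.200° from the x-axis; with |ZH| = 8.9, H = (5.9028, 2.6560). ∠ZHB = 73.8° gives HB at -142.40° from the x-axis; with |HB| = 11.6, B = (-3.2877, -4.4217). Then |AB| = |B − A| = 5.5101.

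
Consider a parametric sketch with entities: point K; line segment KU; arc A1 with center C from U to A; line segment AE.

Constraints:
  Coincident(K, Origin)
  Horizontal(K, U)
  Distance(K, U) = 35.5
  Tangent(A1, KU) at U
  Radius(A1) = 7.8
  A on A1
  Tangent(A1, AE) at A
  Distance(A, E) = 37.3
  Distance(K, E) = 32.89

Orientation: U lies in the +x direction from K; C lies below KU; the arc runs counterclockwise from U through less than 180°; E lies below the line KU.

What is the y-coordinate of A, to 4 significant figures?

-2.975

K is at the origin; K and U share the same y with |KU| = 35.5 and U on the +x side, so U = (35.50, 0.000). A1 meets KU tangentially, so CU is at right angles to KU, so C = U + (0, -7.8) = (35.50, -7.800). Since CA ⟂ AE (tangency), |CE| = √(7.8² + 37.3²) = 38.11 regardless of where A sits on A1. So E lies on both circle(K, 32.89) and circle(C, 38.11); the below-KU intersection is E = (6.297, -32.28). A is the foot of the tangent from E: A = (29.37, -2.975).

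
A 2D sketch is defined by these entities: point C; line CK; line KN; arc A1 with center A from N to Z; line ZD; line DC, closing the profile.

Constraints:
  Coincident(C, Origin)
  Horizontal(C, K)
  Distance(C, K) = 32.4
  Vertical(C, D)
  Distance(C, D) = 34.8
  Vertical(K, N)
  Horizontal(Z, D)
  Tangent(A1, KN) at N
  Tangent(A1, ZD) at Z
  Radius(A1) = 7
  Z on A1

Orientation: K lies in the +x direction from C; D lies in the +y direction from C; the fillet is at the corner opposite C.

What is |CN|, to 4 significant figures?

42.69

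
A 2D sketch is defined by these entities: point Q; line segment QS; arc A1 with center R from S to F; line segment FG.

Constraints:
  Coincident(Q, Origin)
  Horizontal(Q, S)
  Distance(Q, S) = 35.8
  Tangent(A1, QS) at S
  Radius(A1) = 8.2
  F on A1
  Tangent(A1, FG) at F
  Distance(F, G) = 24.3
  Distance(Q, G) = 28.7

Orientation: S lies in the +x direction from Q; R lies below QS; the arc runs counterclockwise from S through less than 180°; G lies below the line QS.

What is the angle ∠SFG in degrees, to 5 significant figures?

151.58°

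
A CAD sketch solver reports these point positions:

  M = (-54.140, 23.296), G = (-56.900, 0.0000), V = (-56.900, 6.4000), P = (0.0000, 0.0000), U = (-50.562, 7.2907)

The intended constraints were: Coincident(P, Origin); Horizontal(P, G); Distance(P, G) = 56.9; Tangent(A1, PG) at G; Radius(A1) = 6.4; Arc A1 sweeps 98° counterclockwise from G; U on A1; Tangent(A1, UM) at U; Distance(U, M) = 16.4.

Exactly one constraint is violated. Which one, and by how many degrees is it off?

Tangent(A1, UM) at U — off by 4.60°.

P = (0.00, 0.00) ✓; P.y = 0.00, G.y = 0.00 ✓; |PG| = 56.90 ✓; ∠(VG, GP) = 90.00° ✓; |VG| = 6.400 ✓; bearing(V→U) − bearing(V→G) = 98.00° ✓; |VU| = 6.400 ✓; ∠(VU, UM) = 85.40° ✗; |UM| = 16.40 ✓.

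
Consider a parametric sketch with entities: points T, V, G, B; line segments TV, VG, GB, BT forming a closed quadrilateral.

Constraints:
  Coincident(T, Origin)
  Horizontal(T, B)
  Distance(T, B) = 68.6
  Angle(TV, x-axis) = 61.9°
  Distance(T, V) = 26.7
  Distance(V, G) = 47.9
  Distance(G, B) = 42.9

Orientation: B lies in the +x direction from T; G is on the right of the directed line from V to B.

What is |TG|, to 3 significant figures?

37.3

Checks: |VG| = 47.90 ✓; |GB| = 42.90 ✓.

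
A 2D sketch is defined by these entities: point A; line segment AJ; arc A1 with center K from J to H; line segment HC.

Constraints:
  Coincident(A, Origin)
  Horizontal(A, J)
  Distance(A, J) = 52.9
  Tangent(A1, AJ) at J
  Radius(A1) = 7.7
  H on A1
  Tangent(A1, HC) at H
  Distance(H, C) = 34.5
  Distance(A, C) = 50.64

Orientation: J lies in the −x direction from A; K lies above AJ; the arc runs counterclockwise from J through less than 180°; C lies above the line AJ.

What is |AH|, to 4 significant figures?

45.94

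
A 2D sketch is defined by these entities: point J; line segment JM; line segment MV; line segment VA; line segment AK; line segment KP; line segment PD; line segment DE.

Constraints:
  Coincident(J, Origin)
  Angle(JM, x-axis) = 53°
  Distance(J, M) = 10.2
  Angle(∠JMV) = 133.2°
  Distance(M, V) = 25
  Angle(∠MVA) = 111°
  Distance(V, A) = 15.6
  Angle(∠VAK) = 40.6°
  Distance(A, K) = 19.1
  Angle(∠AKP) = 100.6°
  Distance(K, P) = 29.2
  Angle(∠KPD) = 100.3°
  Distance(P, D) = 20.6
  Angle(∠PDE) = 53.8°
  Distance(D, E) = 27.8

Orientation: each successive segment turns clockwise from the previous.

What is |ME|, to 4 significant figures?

23.94

∠KPD = 100.3° gives PD at -1.300° from the x-axis; with |PD| = 20.6, D = (46.91, 32.32). ∠PDE = 53.8° gives DE at -127.5° from the x-axis; with |DE| = 27.8, E = (29.98, 10.27). Then |ME| = |E − M| = 23.94.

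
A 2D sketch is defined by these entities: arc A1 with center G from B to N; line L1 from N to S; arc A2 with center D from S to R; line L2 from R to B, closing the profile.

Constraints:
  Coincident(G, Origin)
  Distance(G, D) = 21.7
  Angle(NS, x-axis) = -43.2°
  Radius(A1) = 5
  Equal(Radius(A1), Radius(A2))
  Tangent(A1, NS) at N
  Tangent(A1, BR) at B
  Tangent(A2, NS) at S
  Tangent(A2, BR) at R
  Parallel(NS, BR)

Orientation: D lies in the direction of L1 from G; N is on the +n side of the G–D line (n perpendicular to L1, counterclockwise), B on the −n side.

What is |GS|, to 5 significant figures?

22.269

The slot axis is L1's direction at -43.2°, so u = (cos -43.2°, sin -43.2°) = (0.72897, -0.68455) and n = (−sin -43.2°, cos -43.2°) = (0.68455, 0.72897). G is at the origin and D lies 21.7 along u from G, so D = 21.7·u = (15.819, -14.855). Tangency of A1 to both parallel lines with radius 5.0 puts N and B at G ± 5.0·n: N = (3.4227, 3.6448), B = (-3.4227, -3.6448). Equal radii place S and R the same way about D: S = D + 5.0·n = (19.241, -11.210), R = D − 5.0·n = (12.396, -18.500). Then |GS| = |S − G| = 22.269.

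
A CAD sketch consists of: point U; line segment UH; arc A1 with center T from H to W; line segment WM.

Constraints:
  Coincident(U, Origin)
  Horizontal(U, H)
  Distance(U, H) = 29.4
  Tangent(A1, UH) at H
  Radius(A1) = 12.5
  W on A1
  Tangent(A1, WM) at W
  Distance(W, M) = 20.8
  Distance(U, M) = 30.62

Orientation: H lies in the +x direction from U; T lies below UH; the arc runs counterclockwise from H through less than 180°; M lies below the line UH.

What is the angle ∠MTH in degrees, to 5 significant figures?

131.29°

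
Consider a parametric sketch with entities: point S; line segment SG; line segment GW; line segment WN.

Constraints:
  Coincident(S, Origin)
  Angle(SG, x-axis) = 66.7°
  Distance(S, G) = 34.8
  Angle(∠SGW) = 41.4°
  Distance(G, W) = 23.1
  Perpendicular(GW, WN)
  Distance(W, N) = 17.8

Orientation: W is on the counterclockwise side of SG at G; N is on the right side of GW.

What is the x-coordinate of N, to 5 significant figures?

-14.726

S is at the origin; SG runs at 66.7° with length 34.8, so G = 34.8·(cos 66.7°, sin 66.7°) = (13.765, 31.962). ∠SGW = 41.4°, so GW runs at 66.7° + (180° − 41.4°) = 205.30° from the x-axis; with |GW| = 23.1, W = G + 23.1·(cos 205.30°, sin 205.30°) = (-7.1193, 22.090). GW is perpendicular to WN; with |WN| = 17.8 on the right of GW, N = W + 17.8·(-0.42736, 0.90408) = (-14.726, 38.183). So N.x = -14.726.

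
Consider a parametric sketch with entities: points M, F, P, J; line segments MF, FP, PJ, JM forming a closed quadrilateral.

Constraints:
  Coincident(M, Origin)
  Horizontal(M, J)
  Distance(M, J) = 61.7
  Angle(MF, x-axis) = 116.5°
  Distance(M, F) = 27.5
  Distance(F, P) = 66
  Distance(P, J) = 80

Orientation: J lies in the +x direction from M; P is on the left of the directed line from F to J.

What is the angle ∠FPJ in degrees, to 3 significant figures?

63.7°

Checks: |FP| = 66.00 ✓; |PJ| = 80.00 ✓.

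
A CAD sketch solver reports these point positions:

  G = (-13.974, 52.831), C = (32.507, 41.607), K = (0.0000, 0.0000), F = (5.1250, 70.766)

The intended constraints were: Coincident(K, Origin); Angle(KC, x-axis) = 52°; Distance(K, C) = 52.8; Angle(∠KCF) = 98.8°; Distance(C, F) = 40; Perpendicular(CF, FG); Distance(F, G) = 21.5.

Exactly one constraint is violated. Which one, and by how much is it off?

Distance(F, G) = 21.5 — off by 4.70.

K = (0.00, 0.00) ✓; KC at 52.00° ✓; |KC| = 52.80 ✓; ∠KCF = 98.80° ✓; |CF| = 40.00 ✓; ∠(CF, FG) = 90.00° ✓; |FG| = 26.20 ✗.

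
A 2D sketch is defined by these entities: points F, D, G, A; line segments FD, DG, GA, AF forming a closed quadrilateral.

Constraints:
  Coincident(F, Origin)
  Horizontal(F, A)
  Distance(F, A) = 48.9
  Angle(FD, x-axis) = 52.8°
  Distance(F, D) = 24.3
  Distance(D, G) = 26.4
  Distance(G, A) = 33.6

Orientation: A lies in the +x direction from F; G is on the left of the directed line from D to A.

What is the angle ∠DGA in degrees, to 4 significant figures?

80.88°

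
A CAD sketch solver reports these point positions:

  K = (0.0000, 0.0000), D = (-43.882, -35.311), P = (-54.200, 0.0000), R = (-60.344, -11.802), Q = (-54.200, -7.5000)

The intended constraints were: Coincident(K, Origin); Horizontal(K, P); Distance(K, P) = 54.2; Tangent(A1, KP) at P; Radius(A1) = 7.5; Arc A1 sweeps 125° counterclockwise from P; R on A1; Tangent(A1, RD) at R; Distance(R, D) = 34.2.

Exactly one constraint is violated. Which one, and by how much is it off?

Distance(R, D) = 34.2 — off by 5.50.

K = (0.00, 0.00) ✓; K.y = 0.00, P.y = 0.00 ✓; |KP| = 54.20 ✓; ∠(QP, PK) = 90.00° ✓; |QP| = 7.500 ✓; bearing(Q→R) − bearing(Q→P) = 125.0° ✓; |QR| = 7.500 ✓; ∠(QR, RD) = 90.00° ✓; |RD| = 28.70 ✗.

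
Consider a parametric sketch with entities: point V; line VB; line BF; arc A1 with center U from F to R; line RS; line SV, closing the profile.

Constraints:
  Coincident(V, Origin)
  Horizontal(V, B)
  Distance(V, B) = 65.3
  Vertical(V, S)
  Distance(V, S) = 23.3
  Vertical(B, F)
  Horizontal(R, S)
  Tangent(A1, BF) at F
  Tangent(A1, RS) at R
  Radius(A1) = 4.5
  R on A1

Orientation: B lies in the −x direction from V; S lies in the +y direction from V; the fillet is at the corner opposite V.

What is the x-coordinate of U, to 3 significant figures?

-60.8

V is at the origin; VB is horizontal with |VB| = 65.3 and B on the −x side, so B = (-65.3, 0.00). VS is vertical with |VS| = 23.3 and S on the +y side, so S = (0.00, 23.3). The virtual corner opposite V is at (-65.3, 23.3). Tangency of A1 to BF means the radius UF is perpendicular to BF and A1 meets RS tangentially, so UR is at right angles to RS, with radius 4.5, so the center U sits 4.5 in from both sides at U = (-60.8, 18.8). So U.x = -60.8.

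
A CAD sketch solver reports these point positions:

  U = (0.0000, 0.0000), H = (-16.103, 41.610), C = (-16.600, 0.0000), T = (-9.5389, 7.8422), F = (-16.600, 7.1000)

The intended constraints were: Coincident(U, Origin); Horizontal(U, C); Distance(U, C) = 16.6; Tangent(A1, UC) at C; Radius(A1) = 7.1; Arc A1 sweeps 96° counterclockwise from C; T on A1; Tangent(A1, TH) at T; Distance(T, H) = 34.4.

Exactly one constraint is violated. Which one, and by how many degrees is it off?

Tangent(A1, TH) at T — off by 5.00°.

U = (0.00, 0.00) ✓; U.y = 0.00, C.y = 0.00 ✓; |UC| = 16.60 ✓; ∠(FC, CU) = 90.00° ✓; |FC| = 7.100 ✓; bearing(F→T) − bearing(F→C) = 96.00° ✓; |FT| = 7.100 ✓; ∠(FT, TH) = 85.00° ✗; |TH| = 34.40 ✓.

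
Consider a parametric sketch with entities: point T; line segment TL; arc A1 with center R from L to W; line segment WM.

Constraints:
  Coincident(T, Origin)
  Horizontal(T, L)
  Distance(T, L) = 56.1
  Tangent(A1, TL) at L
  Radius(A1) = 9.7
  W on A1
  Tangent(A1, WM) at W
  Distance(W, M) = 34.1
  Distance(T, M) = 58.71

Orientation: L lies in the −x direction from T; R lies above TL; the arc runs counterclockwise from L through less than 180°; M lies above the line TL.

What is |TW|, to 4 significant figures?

47.23

T is at the origin; TL is horizontal with |TL| = 56.1 and L on the −x side, so L = (-56.10, 0.000). Since A1 is tangent to TL there, RL ⟂ TL, so R = L + (0, 9.7) = (-56.10, 9.700). Since RW ⟂ WM (tangency), |RM| = √(9.7² + 34.1²) = 35.45 regardless of where W sits on A1. So M lies on both circle(T, 58.71) and circle(R, 35.45); the above-TL intersection is M = (-41.17, 41.86). W is the foot of the tangent from M: W = (-46.52, 8.178).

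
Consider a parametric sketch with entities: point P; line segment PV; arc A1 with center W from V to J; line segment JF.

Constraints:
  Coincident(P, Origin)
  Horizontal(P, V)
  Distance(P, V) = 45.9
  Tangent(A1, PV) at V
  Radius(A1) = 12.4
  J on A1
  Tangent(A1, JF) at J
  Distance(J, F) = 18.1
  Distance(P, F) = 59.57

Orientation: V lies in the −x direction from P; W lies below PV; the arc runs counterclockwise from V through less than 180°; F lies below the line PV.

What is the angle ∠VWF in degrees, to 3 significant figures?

172°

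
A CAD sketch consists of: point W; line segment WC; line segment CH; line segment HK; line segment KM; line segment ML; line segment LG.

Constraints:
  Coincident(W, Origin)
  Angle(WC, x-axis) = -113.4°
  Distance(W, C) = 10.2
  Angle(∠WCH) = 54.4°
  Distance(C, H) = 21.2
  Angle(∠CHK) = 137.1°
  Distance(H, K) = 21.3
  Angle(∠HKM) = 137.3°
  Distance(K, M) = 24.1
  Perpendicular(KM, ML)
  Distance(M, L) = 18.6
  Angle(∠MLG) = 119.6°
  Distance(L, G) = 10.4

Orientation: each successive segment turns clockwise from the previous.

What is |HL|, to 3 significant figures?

40.0

W is at the origin; WC runs at -113.4° with length 10.2, so C = (-4.05, -9.36). ∠WCH = 54.4° gives CH at 121° from the x-axis; with |CH| = 21.2, H = (-15.0, 8.81). ∠CHK = 137.1° gives HK at 78.1° from the x-axis; with |HK| = 21.3, K = (-10.6, 29.7). ∠HKM = 137.3° gives KM at 35.4° from the x-axis; with |KM| = 24.1, M = (9.07, 43.6). KM is perpendicular to ML, so ML runs at -54.6°; with |ML| = 18.6, L = (19.8, 28.5). Then |HL| = |L − H| = 40.0.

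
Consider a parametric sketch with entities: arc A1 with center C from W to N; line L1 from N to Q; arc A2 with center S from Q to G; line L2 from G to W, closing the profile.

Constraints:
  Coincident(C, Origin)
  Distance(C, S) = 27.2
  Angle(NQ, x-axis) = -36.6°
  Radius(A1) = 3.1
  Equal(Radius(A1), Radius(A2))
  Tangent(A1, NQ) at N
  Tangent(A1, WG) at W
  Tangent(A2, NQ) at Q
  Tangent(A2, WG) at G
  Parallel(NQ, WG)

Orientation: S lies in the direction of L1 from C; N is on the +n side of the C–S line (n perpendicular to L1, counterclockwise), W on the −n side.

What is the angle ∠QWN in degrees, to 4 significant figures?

77.16°

Tangency of A1 to both parallel lines with radius 3.1 puts N and W at C ± 3.1·n: N = (1.848, 2.489), W = (-1.848, -2.489). Equal radii place Q and G the same way about S: Q = S + 3.1·n = (23.68, -13.73), G = S − 3.1·n = (19.99, -18.71). Then cos ∠QWN = WQ·WN / (|WQ||WN|), giving 77.16°.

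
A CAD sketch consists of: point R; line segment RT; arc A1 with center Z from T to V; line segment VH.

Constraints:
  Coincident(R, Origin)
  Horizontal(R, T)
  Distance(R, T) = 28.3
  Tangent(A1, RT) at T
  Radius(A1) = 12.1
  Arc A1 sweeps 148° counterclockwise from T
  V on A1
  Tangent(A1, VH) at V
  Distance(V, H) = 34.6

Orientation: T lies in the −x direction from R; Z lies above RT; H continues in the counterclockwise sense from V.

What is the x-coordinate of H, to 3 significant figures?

-51.2

R is at the origin; RT is horizontal with |RT| = 28.3 and T on the −x side, so T = (-28.3, 0.00). A1 meets RT tangentially, so ZT is at right angles to RT, so Z = T + (0, 12.1) = (-28.3, 12.1). On A1, T sits at bearing -90° from Z; a 148° counterclockwise sweep puts V at bearing 58°, so V = Z + 12.1·(cos 58°, sin 58°) = (-21.9, 22.4). Tangency of A1 to VH means the radius ZV is perpendicular to VH, so VH runs along (−sin 58°, cos 58°); with |VH| = 34.6, H = (-51.2, 40.7). So H.x = -51.2.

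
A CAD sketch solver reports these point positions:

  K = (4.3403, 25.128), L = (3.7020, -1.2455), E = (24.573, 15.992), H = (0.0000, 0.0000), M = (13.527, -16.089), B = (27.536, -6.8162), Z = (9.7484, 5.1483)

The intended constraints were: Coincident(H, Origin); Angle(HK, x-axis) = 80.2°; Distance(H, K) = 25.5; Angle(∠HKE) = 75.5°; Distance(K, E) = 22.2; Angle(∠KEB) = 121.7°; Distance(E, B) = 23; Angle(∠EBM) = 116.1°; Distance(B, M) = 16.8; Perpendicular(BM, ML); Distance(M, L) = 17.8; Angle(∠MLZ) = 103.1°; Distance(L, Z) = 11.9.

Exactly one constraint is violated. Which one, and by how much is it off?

Distance(L, Z) = 11.9 — off by 3.10.

H = (0.00, 0.00) ✓; HK at 80.20° ✓; |HK| = 25.50 ✓; ∠HKE = 75.50° ✓; |KE| = 22.20 ✓; ∠KEB = 121.7° ✓; |EB| = 23.00 ✓; ∠EBM = 116.1° ✓; |BM| = 16.80 ✓; ∠(BM, ML) = 90.00° ✓; |ML| = 17.80 ✓; ∠MLZ = 103.1° ✓; |LZ| = 8.800 ✗.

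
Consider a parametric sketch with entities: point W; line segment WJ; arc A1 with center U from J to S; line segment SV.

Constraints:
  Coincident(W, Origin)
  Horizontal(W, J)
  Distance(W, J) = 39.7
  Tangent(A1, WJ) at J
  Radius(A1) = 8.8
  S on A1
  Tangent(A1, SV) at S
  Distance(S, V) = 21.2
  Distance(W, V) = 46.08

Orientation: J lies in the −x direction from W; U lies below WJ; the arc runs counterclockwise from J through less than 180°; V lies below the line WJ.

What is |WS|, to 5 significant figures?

48.819

Checks: |US| = 8.800 ✓; ∠(US, SV) = 90.00° ✓; |SV| = 21.20 ✓; |WV| = 46.08 ✓.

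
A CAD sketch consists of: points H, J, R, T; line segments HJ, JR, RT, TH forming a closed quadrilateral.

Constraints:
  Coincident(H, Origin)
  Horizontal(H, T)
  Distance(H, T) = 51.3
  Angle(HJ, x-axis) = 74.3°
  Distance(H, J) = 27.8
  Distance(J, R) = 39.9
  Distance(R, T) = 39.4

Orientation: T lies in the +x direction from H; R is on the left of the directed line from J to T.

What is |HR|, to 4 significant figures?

59.92

Checks: |JR| = 39.90 ✓; |RT| = 39.40 ✓.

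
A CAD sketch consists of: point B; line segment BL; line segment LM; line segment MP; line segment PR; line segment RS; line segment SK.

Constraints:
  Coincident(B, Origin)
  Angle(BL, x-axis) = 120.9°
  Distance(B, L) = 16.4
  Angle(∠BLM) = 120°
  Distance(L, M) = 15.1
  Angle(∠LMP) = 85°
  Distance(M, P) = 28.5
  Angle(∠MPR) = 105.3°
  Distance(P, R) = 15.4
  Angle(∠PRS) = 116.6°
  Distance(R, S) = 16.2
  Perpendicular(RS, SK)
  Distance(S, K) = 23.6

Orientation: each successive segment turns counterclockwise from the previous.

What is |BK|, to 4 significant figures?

17.97

∠PRS = 116.6° gives RS at 54.00° from the x-axis; with |RS| = 16.2, S = (4.125, -3.923). The perpendicularity gives SK at right angles to RS, so SK runs at 144.0°; with |SK| = 23.6, K = (-14.97, 9.949). Then |BK| = |K − B| = 17.97.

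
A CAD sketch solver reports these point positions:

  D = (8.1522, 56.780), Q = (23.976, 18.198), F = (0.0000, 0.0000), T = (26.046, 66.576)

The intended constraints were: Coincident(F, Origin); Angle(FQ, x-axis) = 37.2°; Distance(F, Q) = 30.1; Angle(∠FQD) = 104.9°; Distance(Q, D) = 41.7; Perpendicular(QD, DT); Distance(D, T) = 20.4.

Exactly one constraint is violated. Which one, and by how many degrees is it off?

Perpendicular(QD, DT) — off by 6.40°.

F = (0.00, 0.00) ✓; FQ at 37.20° ✓; |FQ| = 30.10 ✓; ∠FQD = 104.9° ✓; |QD| = 41.70 ✓; ∠(QD, DT) = 83.60° ✗; |DT| = 20.40 ✓.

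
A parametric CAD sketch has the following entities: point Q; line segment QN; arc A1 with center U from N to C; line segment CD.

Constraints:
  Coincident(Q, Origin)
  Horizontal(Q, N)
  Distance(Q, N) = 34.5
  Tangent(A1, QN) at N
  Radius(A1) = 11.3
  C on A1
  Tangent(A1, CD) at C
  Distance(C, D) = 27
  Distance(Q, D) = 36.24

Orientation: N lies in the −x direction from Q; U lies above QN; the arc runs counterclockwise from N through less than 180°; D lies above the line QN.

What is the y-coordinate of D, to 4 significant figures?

33.04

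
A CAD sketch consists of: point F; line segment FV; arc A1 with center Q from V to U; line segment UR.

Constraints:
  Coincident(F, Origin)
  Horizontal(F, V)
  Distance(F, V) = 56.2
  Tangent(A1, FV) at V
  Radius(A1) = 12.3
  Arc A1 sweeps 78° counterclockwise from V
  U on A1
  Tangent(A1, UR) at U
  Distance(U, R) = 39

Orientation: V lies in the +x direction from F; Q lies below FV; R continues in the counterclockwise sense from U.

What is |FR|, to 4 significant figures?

59.95

On A1, V sits at bearing 90° from Q; a 78° counterclockwise sweep puts U at bearing 168°, so U = Q + 12.3·(cos 168°, sin 168°) = (44.17, -9.743). Tangency of A1 to UR means the radius QU is perpendicular to UR, so UR runs along (−sin 168°, cos 168°); with |UR| = 39.0, R = (36.06, -47.89). Then |FR| = |R − F| = 59.95.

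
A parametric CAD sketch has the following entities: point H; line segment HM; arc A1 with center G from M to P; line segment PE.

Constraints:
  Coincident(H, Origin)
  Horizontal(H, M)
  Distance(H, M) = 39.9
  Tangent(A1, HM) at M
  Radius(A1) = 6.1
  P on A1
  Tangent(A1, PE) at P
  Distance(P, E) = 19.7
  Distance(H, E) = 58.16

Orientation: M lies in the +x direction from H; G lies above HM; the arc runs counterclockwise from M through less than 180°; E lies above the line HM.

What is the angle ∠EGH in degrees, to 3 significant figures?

143°

H is at the origin; H and M share the same y with |HM| = 39.9 and M on the +x side, so M = (39.9, 0.00). The tangent condition forces GM to be normal to HM, so G = M + (0, 6.1) = (39.9, 6.10). Since GP ⟂ PE (tangency), |GE| = √(6.1² + 19.7²) = 20.6 regardless of where P sits on A1. So E lies on both circle(H, 58.16) and circle(G, 20.6); the above-HM intersection is E = (54.3, 20.9). P is the foot of the tangent from E: P = (45.3, 3.33).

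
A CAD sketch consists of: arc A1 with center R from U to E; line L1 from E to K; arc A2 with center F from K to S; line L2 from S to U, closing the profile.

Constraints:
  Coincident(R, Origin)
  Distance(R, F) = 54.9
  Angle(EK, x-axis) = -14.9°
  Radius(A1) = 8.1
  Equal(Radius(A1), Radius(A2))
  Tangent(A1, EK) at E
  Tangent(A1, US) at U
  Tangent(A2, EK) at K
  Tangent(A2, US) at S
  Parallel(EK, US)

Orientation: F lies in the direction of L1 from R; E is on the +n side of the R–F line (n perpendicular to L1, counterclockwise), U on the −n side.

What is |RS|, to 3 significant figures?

55.5

The slot axis is L1's direction at -14.9°, so u = (cos -14.9°, sin -14.9°) = (0.966, -0.257) and n = (−sin -14.9°, cos -14.9°) = (0.257, 0.966). R is at the origin and F lies 54.9 along u from R, so F = 54.9·u = (53.1, -14.1). Tangency of A1 to both parallel lines with radius 8.1 puts E and U at R ± 8.1·n: E = (2.08, 7.83), U = (-2.08, -7.83). Equal radii place K and S the same way about F: K = F + 8.1·n = (55.1, -6.29), S = F − 8.1·n = (51.0, -21.9). Then |RS| = |S − R| = 55.5.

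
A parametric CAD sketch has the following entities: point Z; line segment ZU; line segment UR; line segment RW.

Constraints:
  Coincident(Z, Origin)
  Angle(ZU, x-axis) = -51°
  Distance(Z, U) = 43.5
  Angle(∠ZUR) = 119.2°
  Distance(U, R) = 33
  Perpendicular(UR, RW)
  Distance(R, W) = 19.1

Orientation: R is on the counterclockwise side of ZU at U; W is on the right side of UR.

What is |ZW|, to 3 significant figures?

78.7

Z is at the origin; ZU runs at -51.0° with length 43.5, so U = 43.5·(cos -51.0°, sin -51.0°) = (27.4, -33.8). ∠ZUR = 119.2°, so UR runs at -51.0° + (180° − 119.2°) = 9.80° from the x-axis; with |UR| = 33.0, R = U + 33.0·(cos 9.80°, sin 9.80°) = (59.9, -28.2). UR ⟂ RW; with |RW| = 19.1 on the right of UR, W = R + 19.1·(0.170, -0.985) = (63.1, -47.0). Then |ZW| = |W − Z| = 78.7.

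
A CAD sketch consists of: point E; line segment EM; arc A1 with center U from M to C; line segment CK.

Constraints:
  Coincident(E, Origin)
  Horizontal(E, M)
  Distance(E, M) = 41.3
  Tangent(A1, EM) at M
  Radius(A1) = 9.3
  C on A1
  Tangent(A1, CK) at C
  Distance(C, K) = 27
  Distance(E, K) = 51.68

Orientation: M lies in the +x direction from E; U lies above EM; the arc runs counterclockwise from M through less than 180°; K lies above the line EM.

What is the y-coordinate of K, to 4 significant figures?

37.31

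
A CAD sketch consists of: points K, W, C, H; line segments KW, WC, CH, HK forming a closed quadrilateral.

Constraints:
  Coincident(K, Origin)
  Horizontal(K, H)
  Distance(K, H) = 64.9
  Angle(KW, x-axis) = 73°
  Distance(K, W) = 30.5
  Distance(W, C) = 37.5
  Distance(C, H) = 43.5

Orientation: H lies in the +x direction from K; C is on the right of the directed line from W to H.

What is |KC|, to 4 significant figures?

22.64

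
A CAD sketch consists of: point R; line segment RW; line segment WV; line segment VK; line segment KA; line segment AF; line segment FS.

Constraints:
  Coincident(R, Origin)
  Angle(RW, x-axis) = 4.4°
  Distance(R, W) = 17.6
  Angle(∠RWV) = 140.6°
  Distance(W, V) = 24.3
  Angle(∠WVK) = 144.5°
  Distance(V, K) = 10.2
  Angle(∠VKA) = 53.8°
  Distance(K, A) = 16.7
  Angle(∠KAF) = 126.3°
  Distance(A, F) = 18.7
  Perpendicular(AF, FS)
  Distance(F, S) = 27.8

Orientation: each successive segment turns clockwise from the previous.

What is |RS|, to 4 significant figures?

45.78

∠KAF = 126.3° gives AF at 109.6° from the x-axis; with |AF| = 18.7, F = (18.59, 0.2128). The perpendicularity gives FS at right angles to AF, so FS runs at 19.60°; with |FS| = 27.8, S = (44.78, 9.538). Then |RS| = |S − R| = 45.78.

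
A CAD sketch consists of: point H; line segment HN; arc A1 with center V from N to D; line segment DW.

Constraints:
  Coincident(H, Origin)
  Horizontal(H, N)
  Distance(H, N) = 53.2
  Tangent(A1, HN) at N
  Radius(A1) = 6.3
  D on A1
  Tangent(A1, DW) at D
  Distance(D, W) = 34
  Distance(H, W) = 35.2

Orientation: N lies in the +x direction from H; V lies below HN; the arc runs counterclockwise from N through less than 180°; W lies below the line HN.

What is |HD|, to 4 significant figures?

48.85

Checks: |HN| = 53.20 ✓; |VD| = 6.300 ✓; ∠(VD, DW) = 90.00° ✓; |DW| = 34.00 ✓; |HW| = 35.20 ✓.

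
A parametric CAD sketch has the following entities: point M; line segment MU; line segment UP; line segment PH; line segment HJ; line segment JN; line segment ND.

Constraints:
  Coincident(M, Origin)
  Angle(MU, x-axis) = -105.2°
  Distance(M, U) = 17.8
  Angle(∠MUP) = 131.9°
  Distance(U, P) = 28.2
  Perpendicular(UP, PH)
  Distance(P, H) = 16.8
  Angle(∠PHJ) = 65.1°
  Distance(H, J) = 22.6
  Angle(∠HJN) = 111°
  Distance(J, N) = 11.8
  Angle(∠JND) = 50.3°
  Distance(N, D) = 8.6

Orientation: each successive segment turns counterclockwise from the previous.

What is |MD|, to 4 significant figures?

29.12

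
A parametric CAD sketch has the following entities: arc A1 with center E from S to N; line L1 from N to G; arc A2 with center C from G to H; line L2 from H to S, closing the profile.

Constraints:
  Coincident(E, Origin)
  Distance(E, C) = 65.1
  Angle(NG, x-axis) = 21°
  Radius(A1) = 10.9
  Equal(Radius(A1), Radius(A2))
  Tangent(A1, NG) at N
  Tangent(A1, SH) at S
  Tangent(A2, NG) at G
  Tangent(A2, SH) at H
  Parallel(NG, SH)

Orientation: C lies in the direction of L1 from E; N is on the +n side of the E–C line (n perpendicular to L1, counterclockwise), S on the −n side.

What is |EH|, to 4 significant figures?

66.01

The slot axis is L1's direction at 21.0°, so u = (cos 21.0°, sin 21.0°) = (0.9336, 0.3584) and n = (−sin 21.0°, cos 21.0°) = (-0.3584, 0.9336). E is at the origin and C lies 65.1 along u from E, so C = 65.1·u = (60.78, 23.33). Tangency of A1 to both parallel lines with radius 10.9 puts N and S at E ± 10.9·n: N = (-3.906, 10.18), S = (3.906, -10.18). Equal radii place G and H the same way about C: G = C + 10.9·n = (56.87, 33.51), H = C − 10.9·n = (64.68, 13.15). Then |EH| = |H − E| = 66.01.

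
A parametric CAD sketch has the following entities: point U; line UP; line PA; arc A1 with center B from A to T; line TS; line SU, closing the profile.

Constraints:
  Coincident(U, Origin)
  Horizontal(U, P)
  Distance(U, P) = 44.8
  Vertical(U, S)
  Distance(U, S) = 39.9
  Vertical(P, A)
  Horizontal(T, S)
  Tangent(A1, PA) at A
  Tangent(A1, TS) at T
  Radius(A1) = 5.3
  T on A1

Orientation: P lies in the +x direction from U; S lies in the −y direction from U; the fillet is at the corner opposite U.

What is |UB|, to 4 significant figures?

52.51

U is at the origin; U and P share the same y with |UP| = 44.8 and P on the +x side, so P = (44.80, 0.000). US is vertical with |US| = 39.9 and S on the −y side, so S = (0.000, -39.90). The virtual corner opposite U is at (44.80, -39.90). The tangent condition forces BA to be normal to PA and A1 meets TS tangentially, so BT is at right angles to TS, with radius 5.3, so the center B sits 5.3 in from both sides at B = (39.50, -34.60). Then |UB| = |B − U| = 52.51.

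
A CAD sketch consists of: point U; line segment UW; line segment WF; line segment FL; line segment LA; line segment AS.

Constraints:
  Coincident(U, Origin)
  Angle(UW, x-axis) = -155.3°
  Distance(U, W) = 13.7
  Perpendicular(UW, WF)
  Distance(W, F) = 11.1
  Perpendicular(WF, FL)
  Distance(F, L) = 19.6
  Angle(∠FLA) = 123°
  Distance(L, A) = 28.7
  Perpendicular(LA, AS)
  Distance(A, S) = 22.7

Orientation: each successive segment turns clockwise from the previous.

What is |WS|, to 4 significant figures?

30.07

U is at the origin; UW runs at -155.3° with length 13.7, so W = (-12.45, -5.725). UW is perpendicular to WF, so WF runs at 114.7°; with |WF| = 11.1, F = (-17.08, 4.360). WF ⟂ FL, so FL runs at 24.70°; with |FL| = 19.6, L = (0.7219, 12.55). ∠FLA = 123.0° gives LA at -32.30° from the x-axis; with |LA| = 28.7, A = (24.98, -2.786). The perpendicularity gives AS at right angles to LA, so AS runs at -122.3°; with |AS| = 22.7, S = (12.85, -21.97). Then |WS| = |S − W| = 30.07.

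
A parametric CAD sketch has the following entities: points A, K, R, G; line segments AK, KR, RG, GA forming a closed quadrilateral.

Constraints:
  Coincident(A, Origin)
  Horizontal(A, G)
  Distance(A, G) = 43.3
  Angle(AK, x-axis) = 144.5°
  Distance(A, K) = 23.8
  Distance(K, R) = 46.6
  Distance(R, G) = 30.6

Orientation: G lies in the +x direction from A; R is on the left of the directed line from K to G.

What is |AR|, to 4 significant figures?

36.04

Checks: |KR| = 46.60 ✓; |RG| = 30.60 ✓.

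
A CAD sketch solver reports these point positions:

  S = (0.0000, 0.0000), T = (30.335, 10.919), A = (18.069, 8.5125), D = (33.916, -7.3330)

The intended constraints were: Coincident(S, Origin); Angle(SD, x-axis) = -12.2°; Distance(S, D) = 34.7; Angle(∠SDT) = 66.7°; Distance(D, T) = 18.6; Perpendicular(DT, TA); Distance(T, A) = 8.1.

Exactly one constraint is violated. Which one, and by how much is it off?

Distance(T, A) = 8.1 — off by 4.40.

S = (0.00, 0.00) ✓; SD at -12.20° ✓; |SD| = 34.70 ✓; ∠SDT = 66.70° ✓; |DT| = 18.60 ✓; ∠(DT, TA) = 90.00° ✓; |TA| = 12.50 ✗.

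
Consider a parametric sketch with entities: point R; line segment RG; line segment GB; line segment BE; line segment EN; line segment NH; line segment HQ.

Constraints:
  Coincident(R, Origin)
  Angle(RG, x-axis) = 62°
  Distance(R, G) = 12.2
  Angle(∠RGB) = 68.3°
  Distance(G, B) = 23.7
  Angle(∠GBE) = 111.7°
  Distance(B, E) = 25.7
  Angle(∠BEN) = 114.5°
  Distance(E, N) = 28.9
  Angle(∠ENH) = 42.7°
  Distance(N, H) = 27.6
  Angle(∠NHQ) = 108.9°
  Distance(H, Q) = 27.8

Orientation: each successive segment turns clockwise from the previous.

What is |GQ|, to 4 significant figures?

41.12

R is at the origin; RG runs at 62.0° with length 12.2, so G = (5.728, 10.77). ∠RGB = 68.3° gives GB at -49.70° from the x-axis; with |GB| = 23.7, B = (21.06, -7.303). ∠GBE = 111.7° gives BE at -118.0° from the x-axis; with |BE| = 25.7, E = (8.991, -30.00). ∠BEN = 114.5° gives EN at 176.5° from the x-axis; with |EN| = 28.9, N = (-19.86, -28.23). ∠ENH = 42.7° gives NH at 39.20° from the x-axis; with |NH| = 27.6, H = (1.533, -10.79). ∠NHQ = 108.9° gives HQ at -31.90° from the x-axis; with |HQ| = 27.8, Q = (25.13, -25.48). Then |GQ| = |Q − G| = 41.12.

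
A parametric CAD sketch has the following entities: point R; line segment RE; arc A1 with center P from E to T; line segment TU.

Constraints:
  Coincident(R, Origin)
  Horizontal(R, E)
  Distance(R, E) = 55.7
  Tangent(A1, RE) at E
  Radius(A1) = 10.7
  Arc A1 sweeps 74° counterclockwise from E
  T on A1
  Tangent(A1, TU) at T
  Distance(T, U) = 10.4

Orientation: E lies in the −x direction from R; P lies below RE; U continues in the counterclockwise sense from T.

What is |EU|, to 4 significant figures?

22.09

On A1, E sits at bearing 90° from P; a 74° counterclockwise sweep puts T at bearing 164°, so T = P + 10.7·(cos 164°, sin 164°) = (-65.99, -7.751). The tangent condition forces PT to be normal to TU, so TU runs along (−sin 164°, cos 164°); with |TU| = 10.4, U = (-68.85, -17.75). Then |EU| = |U − E| = 22.09.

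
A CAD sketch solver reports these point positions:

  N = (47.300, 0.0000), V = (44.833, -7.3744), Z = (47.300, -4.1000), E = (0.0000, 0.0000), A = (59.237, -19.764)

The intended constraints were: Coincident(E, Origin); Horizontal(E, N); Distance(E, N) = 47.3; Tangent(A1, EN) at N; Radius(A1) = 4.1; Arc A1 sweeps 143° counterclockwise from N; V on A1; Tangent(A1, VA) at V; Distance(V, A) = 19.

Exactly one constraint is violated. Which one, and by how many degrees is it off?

Tangent(A1, VA) at V — off by 3.71°.

E = (0.00, 0.00) ✓; E.y = 0.00, N.y = 0.00 ✓; |EN| = 47.30 ✓; ∠(ZN, NE) = 90.00° ✓; |ZN| = 4.100 ✓; bearing(Z→V) − bearing(Z→N) = 143.0° ✓; |ZV| = 4.100 ✓; ∠(ZV, VA) = 93.71° ✗; |VA| = 19.00 ✓.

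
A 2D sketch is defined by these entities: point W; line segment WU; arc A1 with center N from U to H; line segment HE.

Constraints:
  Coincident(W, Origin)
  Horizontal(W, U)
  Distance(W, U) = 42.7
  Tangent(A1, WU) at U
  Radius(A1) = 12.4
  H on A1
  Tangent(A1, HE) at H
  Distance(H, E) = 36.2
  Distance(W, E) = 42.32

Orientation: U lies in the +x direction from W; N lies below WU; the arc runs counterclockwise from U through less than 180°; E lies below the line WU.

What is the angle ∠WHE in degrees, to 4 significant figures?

76.04°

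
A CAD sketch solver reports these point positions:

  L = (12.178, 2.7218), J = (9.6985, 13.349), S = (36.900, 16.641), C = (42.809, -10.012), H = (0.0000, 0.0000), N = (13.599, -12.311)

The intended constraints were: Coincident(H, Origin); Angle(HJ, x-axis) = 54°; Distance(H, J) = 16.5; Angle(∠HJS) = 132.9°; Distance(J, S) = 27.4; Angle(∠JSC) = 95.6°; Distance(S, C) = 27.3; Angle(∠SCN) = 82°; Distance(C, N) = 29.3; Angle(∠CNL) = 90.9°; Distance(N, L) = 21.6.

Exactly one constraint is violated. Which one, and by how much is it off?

Distance(N, L) = 21.6 — off by 6.50.

H = (0.00, 0.00) ✓; HJ at 54.00° ✓; |HJ| = 16.50 ✓; ∠HJS = 132.9° ✓; |JS| = 27.40 ✓; ∠JSC = 95.60° ✓; |SC| = 27.30 ✓; ∠SCN = 82.00° ✓; |CN| = 29.30 ✓; ∠CNL = 90.90° ✓; |NL| = 15.10 ✗.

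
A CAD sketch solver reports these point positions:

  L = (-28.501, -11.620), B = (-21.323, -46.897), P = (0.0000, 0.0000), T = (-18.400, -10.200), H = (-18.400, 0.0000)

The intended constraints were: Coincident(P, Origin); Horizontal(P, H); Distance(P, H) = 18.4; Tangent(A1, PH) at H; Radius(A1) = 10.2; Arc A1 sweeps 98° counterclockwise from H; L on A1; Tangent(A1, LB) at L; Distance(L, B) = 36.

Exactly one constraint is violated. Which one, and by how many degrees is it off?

Tangent(A1, LB) at L — off by 3.50°.

P = (0.00, 0.00) ✓; P.y = 0.00, H.y = 0.00 ✓; |PH| = 18.40 ✓; ∠(TH, HP) = 90.00° ✓; |TH| = 10.20 ✓; bearing(T→L) − bearing(T→H) = 98.00° ✓; |TL| = 10.20 ✓; ∠(TL, LB) = 86.50° ✗; |LB| = 36.00 ✓.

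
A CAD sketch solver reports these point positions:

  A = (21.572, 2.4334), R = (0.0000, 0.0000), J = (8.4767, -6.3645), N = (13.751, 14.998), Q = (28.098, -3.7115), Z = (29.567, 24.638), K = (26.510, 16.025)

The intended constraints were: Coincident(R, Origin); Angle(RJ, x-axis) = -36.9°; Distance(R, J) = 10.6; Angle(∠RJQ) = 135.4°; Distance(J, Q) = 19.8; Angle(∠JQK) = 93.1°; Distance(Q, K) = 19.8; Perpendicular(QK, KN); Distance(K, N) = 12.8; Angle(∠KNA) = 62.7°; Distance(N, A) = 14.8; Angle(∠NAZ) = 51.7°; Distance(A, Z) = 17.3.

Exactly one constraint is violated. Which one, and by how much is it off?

Distance(A, Z) = 17.3 — off by 6.30.

R = (0.00, 0.00) ✓; RJ at -36.90° ✓; |RJ| = 10.60 ✓; ∠RJQ = 135.4° ✓; |JQ| = 19.80 ✓; ∠JQK = 93.10° ✓; |QK| = 19.80 ✓; ∠(QK, KN) = 90.00° ✓; |KN| = 12.80 ✓; ∠KNA = 62.70° ✓; |NA| = 14.80 ✓; ∠NAZ = 51.70° ✓; |AZ| = 23.60 ✗.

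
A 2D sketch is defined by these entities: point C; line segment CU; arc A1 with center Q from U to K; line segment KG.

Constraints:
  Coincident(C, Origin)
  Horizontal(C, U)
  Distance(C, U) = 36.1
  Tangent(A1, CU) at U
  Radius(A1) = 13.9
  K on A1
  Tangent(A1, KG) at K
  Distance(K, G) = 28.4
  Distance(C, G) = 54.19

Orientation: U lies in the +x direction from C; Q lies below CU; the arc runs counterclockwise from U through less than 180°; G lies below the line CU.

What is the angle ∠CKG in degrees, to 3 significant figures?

143°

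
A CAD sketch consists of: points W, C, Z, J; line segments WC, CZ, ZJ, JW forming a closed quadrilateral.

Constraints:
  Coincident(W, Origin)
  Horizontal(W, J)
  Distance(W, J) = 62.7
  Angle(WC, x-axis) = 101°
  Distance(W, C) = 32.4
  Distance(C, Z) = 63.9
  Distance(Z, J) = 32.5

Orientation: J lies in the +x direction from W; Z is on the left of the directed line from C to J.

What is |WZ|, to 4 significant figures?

66.05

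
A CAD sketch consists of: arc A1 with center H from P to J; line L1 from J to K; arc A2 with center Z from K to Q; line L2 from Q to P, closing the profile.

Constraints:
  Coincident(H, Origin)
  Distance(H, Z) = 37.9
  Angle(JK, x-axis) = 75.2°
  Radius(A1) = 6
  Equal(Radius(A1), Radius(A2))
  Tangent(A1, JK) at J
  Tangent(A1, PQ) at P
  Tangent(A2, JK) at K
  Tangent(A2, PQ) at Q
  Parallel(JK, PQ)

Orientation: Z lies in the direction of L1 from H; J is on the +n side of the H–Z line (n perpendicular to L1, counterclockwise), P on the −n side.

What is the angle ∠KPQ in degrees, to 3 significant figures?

17.6°

The slot axis is L1's direction at 75.2°, so u = (cos 75.2°, sin 75.2°) = (0.255, 0.967) and n = (−sin 75.2°, cos 75.2°) = (-0.967, 0.255). H is at the origin and Z lies 37.9 along u from H, so Z = 37.9·u = (9.68, 36.6). Tangency of A1 to both parallel lines with radius 6.0 puts J and P at H ± 6.0·n: J = (-5.80, 1.53), P = (5.80, -1.53). Equal radii place K and Q the same way about Z: K = Z + 6.0·n = (3.88, 38.2), Q = Z − 6.0·n = (15.5, 35.1). Then cos ∠KPQ = PK·PQ / (|PK||PQ|), giving 17.6°.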